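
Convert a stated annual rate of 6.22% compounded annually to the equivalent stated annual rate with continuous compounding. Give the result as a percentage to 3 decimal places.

Compounded annually, EAR = nominal = 0.062200.
Equivalent continuous rate: r = ln(1 + 0.062200) = 0.060342 = 6.034%.

6.034%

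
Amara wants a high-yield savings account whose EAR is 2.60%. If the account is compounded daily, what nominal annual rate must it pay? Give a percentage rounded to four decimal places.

2.5669%

(1 + r/365)^365 − 1 = 0.0260, so 1 + r/365 = 1.0260^(1/365).
r/365 = 0.000070, so r = 0.025669 = 2.5669%.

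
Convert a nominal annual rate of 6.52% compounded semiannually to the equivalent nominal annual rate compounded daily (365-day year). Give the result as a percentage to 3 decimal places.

6.417%

EAR = (1 + 0.0652/2)^2 − 1 = 0.066263.
Solve (1 + r/365)^365 = 1.066263: r/365 = 1.066263^(1/365) − 1 = 0.000176, so r = 0.064165 = 6.417%.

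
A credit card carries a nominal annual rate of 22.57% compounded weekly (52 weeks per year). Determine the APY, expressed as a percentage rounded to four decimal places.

25.2588%

EAR = (1 + 0.2257/52)^52 − 1.
= (1 + 0.004340)^52 − 1 = 1.252588 − 1 = 25.2588%.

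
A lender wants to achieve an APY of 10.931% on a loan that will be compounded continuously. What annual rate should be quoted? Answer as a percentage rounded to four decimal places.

10.3738%

Continuous: nominal r satisfies e^r − 1 = 0.10931.
r = ln(1 + 0.10931) = ln(1.10931) = 0.103738 = 10.3738%.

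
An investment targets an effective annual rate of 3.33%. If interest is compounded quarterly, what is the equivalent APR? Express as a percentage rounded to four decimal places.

3.2892%

(1 + r/4)^4 − 1 = 0.0333, so 1 + r/4 = 1.0333^(1/4).
r/4 = 0.008223, so r = 0.032892 = 3.2892%.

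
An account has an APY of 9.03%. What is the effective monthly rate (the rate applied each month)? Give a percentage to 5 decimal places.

The per-month rate i satisfies (1 + i)^12 = 1 + 0.0903.
i = 1.0903^(1/12) − 1 = 0.0072304 = 0.72304%.

0.72304%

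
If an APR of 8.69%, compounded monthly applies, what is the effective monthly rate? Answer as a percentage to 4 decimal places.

0.7242%

With a nominal annual rate compounded monthly, the periodic rate is the nominal rate divided by 12.
i = 0.0869 / 12 = 0.0072417 = 0.7242%.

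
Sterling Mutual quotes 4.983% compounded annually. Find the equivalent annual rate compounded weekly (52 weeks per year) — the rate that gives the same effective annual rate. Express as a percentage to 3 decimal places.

4.865%

Compounded annually, EAR = nominal = 0.049830.
Solve (1 + r/52)^52 = 1.049830: r/52 = 1.049830^(1/52) − 1 = 0.000936, so r = 0.048651 = 4.865%.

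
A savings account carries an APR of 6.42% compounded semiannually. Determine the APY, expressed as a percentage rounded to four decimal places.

6.5230%

EAR = (1 + 0.0642/2)^2 − 1.
= (1 + 0.032100)^2 − 1 = 1.065230 − 1 = 6.5230%.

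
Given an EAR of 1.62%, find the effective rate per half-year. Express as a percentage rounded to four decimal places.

The per-half-year rate i satisfies (1 + i)^2 = 1 + 0.0162.
i = 1.0162^(1/2) − 1 = 0.0080675 = 0.8067%.

0.8067%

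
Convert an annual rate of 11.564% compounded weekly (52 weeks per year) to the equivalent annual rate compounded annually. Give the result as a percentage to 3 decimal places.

12.245%

EAR = (1 + 0.11564/52)^52 − 1 = 0.122448.
Compounded annually, the equivalent nominal rate is the EAR itself: 12.245%.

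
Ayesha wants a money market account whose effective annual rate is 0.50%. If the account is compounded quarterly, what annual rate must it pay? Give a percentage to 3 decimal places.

0.499%

(1 + r/4)^4 − 1 = 0.0050, so 1 + r/4 = 1.0050^(1/4).
r/4 = 0.001248, so r = 0.004991 = 0.499%.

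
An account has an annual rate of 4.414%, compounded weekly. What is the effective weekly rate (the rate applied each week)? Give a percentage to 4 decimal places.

With a nominal annual rate compounded weekly, the periodic rate is the nominal rate divided by 52.
i = 0.04414 / 52 = 0.0008488 = 0.0849%.

0.0849%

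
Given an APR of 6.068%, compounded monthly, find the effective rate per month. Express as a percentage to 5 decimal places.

With a nominal annual rate compounded monthly, the periodic rate is the nominal rate divided by 12.
i = 0.06068 / 12 = 0.0050567 = 0.50567%.

0.50567%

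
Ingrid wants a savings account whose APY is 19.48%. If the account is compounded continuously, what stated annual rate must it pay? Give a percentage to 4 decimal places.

17.7979%

Continuous: nominal r satisfies e^r − 1 = 0.1948.
r = ln(1 + 0.1948) = ln(1.1948) = 0.177979 = 17.7979%.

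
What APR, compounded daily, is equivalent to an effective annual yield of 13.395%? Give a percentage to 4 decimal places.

(1 + r/365)^365 − 1 = 0.13395, so 1 + r/365 = 1.13395^(1/365).
r/365 = 0.000344, so r = 0.125729 = 12.5729%.

12.5729%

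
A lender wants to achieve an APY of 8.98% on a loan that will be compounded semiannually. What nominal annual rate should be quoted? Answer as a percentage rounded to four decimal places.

8.7870%

(1 + r/2)^2 − 1 = 0.0898, so 1 + r/2 = 1.0898^(1/2).
r/2 = 0.043935, so r = 0.087870 = 8.7870%.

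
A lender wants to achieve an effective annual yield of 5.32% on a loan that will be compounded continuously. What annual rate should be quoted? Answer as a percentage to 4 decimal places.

Continuous: nominal r satisfies e^r − 1 = 0.0532.
r = ln(1 + 0.0532) = ln(1.0532) = 0.051833 = 5.1833%.

5.1833%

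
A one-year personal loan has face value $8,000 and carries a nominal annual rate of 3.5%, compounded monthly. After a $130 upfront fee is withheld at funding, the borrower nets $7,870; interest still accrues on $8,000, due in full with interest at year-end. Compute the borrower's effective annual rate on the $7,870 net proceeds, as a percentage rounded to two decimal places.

Amount owed after one year: 8,000 × (1 + 0.035/12)^12 = 8,000 × 1.035567 = $8,284.54.
Effective rate on net proceeds: 8,284.54 / 7,870 − 1 = 0.052673 = 5.27%.

5.27%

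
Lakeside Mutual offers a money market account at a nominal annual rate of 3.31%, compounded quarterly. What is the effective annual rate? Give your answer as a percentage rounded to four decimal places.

3.3513%

EAR = (1 + 0.0331/4)^4 − 1.
= 1.033513 − 1 = 3.3513%.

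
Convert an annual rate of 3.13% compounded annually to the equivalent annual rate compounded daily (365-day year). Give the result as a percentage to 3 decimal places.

Compounded annually, EAR = nominal = 0.031300.
Solve (1 + r/365)^365 = 1.031300: r/365 = 1.031300^(1/365) − 1 = 0.000084, so r = 0.030821 = 3.082%.

3.082%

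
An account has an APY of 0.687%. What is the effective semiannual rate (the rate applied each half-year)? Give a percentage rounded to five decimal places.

0.34291%

The per-half-year rate i satisfies (1 + i)^2 = 1 + 0.00687.
i = 1.00687^(1/2) − 1 = 0.0034291 = 0.34291%.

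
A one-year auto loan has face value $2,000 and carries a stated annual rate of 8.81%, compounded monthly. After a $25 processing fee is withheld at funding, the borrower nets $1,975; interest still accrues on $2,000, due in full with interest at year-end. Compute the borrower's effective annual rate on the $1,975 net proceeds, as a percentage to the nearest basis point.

Amount owed after one year: 2,000 × (1 + 0.0881/12)^12 = 2,000 × 1.091746 = $2,183.49.
Effective rate on net proceeds: 2,183.49 / 1,975 − 1 = 0.105565 = 10.56%.

10.56%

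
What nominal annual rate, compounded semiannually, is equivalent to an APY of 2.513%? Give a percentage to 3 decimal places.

(1 + r/2)^2 − 1 = 0.02513, so 1 + r/2 = 1.02513^(1/2).
r/2 = 0.012487, so r = 0.024974 = 2.497%.

2.497%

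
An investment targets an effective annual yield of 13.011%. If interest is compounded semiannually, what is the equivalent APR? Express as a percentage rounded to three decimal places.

12.613%

(1 + r/2)^2 − 1 = 0.13011, so 1 + r/2 = 1.13011^(1/2).
r/2 = 0.063066, so r = 0.126133 = 12.613%.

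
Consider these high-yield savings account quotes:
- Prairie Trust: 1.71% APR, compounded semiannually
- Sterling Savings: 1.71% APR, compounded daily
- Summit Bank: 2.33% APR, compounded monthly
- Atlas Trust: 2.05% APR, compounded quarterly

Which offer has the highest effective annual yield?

Prairie Trust: (1 + 0.0171/2)^2 − 1 = 1.717%
Sterling Savings: (1 + 0.0171/365)^365 − 1 = 1.725%
Summit Bank: (1 + 0.0233/12)^12 − 1 = 2.355%
Atlas Trust: (1 + 0.0205/4)^4 − 1 = 2.066%
The highest effective annual rate is Summit Bank at 2.355%.

Summit Bank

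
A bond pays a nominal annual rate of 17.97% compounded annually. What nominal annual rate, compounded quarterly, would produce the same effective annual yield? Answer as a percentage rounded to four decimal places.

Compounded annually, EAR = nominal = 0.179700.
Solve (1 + r/4)^4 = 1.179700: r/4 = 1.179700^(1/4) − 1 = 0.042180, so r = 0.168722 = 16.8722%.

16.8722%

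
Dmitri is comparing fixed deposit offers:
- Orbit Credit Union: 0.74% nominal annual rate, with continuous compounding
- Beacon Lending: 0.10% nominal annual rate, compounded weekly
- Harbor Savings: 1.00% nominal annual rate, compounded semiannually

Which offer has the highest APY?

Harbor Savings

Orbit Credit Union: e^0.0074 − 1 = 0.743%
Beacon Lending: (1 + 0.0010/52)^52 − 1 = 0.100%
Harbor Savings: (1 + 0.0100/2)^2 − 1 = 1.002%
The highest effective annual rate is Harbor Savings at 1.002%.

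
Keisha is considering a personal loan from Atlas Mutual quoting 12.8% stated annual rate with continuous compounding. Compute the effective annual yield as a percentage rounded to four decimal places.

13.6553%

With continuous compounding, EAR = e^0.128 − 1.
e^0.128 = 1.136553, so EAR = 0.136553 = 13.6553%.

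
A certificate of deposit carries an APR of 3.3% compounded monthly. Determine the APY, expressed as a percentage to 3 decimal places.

EAR = (1 + 0.033/12)^12 − 1.
= 1.033504 − 1 = 3.350%.

3.350%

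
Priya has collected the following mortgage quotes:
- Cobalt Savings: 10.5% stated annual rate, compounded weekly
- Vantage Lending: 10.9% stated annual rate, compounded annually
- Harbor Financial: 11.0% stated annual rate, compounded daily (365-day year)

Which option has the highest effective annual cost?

Cobalt Savings: (1 + 0.105/52)^52 − 1 = 11.059%
Vantage Lending: compounded annually, EAR = 10.900%
Harbor Financial: (1 + 0.110/365)^365 − 1 = 11.626%
The highest effective annual rate is Harbor Financial at 11.626%.

Harbor Financial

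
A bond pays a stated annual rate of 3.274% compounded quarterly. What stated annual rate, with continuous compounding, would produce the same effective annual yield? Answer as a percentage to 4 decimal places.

3.2607%

EAR = (1 + 0.03274/4)^4 − 1 = 0.033144.
Equivalent continuous rate: r = ln(1 + 0.033144) = 0.032607 = 3.2607%.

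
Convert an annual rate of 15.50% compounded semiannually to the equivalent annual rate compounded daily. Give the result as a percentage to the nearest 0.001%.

14.932%

EAR = (1 + 0.1550/2)^2 − 1 = 0.161006.
Solve (1 + r/365)^365 = 1.161006: r/365 = 1.161006^(1/365) − 1 = 0.000409, so r = 0.149318 = 14.932%.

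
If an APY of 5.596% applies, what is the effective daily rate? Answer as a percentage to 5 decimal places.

0.01492%

The per-day rate i satisfies (1 + i)^365 = 1 + 0.05596.
i = 1.05596^(1/365) − 1 = 0.0001492 = 0.01492%.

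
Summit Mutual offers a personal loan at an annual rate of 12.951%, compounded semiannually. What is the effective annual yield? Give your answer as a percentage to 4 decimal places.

13.3703%

EAR = (1 + 0.12951/2)^2 − 1.
= (1 + 0.064755)^2 − 1 = 1.133703 − 1 = 13.3703%.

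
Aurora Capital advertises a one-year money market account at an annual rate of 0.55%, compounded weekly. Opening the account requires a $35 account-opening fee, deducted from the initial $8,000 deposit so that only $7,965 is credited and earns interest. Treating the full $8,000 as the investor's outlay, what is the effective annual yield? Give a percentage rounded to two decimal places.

0.11%

Value after one year: 7,965 × (1 + 0.0055/52)^52 = 7,965 × 1.005515 = $8,008.93.
Effective yield on the $8,000 outlay: 8,008.93 / 8,000 − 1 = 0.001116 = 0.11%.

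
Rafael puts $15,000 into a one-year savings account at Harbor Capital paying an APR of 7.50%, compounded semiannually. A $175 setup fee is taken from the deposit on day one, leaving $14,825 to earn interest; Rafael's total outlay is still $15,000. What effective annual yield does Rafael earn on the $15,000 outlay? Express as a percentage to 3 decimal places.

6.385%

Value after one year: 14,825 × (1 + 0.0750/2)^2 = 14,825 × 1.076406 = $15,957.72.
Effective yield on the $15,000 outlay: 15,957.72 / 15,000 − 1 = 0.063848 = 6.385%.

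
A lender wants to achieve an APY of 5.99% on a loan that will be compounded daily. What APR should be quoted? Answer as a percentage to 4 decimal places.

5.8179%

(1 + r/365)^365 − 1 = 0.0599, so 1 + r/365 = 1.0599^(1/365).
r/365 = 0.000159, so r = 0.058179 = 5.8179%.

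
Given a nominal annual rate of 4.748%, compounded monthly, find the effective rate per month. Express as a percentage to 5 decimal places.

0.39567%

With a nominal annual rate compounded monthly, the periodic rate is the nominal rate divided by 12.
i = 0.04748 / 12 = 0.0039567 = 0.39567%.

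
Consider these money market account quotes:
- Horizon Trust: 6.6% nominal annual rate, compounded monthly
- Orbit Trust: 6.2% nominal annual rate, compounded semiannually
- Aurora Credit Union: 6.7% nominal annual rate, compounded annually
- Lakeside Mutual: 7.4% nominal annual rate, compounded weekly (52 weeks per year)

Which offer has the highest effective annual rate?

Horizon Trust: (1 + 0.066/12)^12 − 1 = 6.803%
Orbit Trust: (1 + 0.062/2)^2 − 1 = 6.296%
Aurora Credit Union: compounded annually, EAR = 6.700%
Lakeside Mutual: (1 + 0.074/52)^52 − 1 = 7.675%
The highest effective annual rate is Lakeside Mutual at 7.675%.

Lakeside Mutual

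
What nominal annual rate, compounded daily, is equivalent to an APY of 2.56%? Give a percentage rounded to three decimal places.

2.528%

(1 + r/365)^365 − 1 = 0.0256, so 1 + r/365 = 1.0256^(1/365).
r/365 = 0.000069, so r = 0.025279 = 2.528%.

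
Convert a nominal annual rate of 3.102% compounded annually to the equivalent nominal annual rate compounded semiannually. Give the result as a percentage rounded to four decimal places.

Compounded annually, EAR = nominal = 0.031020.
Solve (1 + r/2)^2 = 1.031020: r/2 = 1.031020^(1/2) − 1 = 0.015392, so r = 0.030783 = 3.0783%.

3.0783%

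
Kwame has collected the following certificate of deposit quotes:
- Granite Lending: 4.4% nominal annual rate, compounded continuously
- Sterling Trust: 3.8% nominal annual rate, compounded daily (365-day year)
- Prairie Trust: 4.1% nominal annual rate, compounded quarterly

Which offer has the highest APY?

Granite Lending: e^0.044 − 1 = 4.498%
Sterling Trust: (1 + 0.038/365)^365 − 1 = 3.873%
Prairie Trust: (1 + 0.041/4)^4 − 1 = 4.163%
The highest effective annual rate is Granite Lending at 4.498%.

Granite Lending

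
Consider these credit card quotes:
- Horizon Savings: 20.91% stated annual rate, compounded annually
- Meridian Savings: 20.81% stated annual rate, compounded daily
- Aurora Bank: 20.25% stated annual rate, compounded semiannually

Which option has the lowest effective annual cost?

Horizon Savings: compounded annually, EAR = 20.910%
Meridian Savings: (1 + 0.2081/365)^365 − 1 = 23.126%
Aurora Bank: (1 + 0.2025/2)^2 − 1 = 21.275%
The lowest effective annual rate is Horizon Savings at 20.910%.

Horizon Savings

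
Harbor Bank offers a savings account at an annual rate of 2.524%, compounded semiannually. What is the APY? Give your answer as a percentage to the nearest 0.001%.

EAR = (1 + 0.02524/2)^2 − 1.
= (1 + 0.012620)^2 − 1 = 1.025399 − 1 = 2.540%.

2.540%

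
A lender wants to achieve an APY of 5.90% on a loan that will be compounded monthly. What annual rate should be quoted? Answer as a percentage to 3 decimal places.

(1 + r/12)^12 − 1 = 0.0590, so 1 + r/12 = 1.0590^(1/12).
r/12 = 0.004789, so r = 0.057462 = 5.746%.

5.746%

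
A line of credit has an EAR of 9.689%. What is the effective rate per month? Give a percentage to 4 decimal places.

0.7736%

The per-month rate i satisfies (1 + i)^12 = 1 + 0.09689.
i = 1.09689^(1/12) − 1 = 0.0077363 = 0.7736%.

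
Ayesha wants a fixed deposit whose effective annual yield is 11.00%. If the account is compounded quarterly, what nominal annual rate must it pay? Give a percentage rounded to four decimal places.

10.5733%

(1 + r/4)^4 − 1 = 0.1100, so 1 + r/4 = 1.1100^(1/4).
r/4 = 0.026433, so r = 0.105733 = 10.5733%.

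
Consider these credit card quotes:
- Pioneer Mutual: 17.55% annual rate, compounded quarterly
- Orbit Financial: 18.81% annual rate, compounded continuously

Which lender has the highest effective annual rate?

Orbit Financial

Pioneer Mutual: (1 + 0.1755/4)^4 − 1 = 18.739%
Orbit Financial: e^0.1881 − 1 = 20.695%
The highest effective annual rate is Orbit Financial at 20.695%.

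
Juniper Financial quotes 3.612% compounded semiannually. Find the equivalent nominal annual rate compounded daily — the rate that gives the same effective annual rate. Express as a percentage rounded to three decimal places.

3.580%

EAR = (1 + 0.03612/2)^2 − 1 = 0.036446.
Solve (1 + r/365)^365 = 1.036446: r/365 = 1.036446^(1/365) − 1 = 0.000098, so r = 0.035799 = 3.580%.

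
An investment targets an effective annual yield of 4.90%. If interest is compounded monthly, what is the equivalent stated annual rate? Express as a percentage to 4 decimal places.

(1 + r/12)^12 − 1 = 0.0490, so 1 + r/12 = 1.0490^(1/12).
r/12 = 0.003994, so r = 0.047933 = 4.7933%.

4.7933%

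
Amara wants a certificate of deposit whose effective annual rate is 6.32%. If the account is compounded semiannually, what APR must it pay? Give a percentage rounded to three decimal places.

6.223%

(1 + r/2)^2 − 1 = 0.0632, so 1 + r/2 = 1.0632^(1/2).
r/2 = 0.031116, so r = 0.062232 = 6.223%.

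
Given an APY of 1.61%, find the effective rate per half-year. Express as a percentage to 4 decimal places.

0.8018%

The per-half-year rate i satisfies (1 + i)^2 = 1 + 0.0161.
i = 1.0161^(1/2) − 1 = 0.0080179 = 0.8018%.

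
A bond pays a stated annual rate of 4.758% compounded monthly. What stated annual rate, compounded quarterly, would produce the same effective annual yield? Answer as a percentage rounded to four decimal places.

EAR = (1 + 0.04758/12)^12 − 1 = 0.048631.
Solve (1 + r/4)^4 = 1.048631: r/4 = 1.048631^(1/4) − 1 = 0.011942, so r = 0.047769 = 4.7769%.

4.7769%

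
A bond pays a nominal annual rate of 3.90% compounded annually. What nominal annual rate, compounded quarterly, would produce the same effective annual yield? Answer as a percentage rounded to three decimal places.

Compounded annually, EAR = nominal = 0.039000.
Solve (1 + r/4)^4 = 1.039000: r/4 = 1.039000^(1/4) − 1 = 0.009611, so r = 0.038442 = 3.844%.

3.844%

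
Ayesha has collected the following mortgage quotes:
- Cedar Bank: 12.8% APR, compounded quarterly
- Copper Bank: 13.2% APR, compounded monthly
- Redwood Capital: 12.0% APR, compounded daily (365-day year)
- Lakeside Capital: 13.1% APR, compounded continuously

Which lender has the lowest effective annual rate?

Cedar Bank: (1 + 0.128/4)^4 − 1 = 13.428%
Copper Bank: (1 + 0.132/12)^12 − 1 = 14.029%
Redwood Capital: (1 + 0.120/365)^365 − 1 = 12.747%
Lakeside Capital: e^0.131 − 1 = 13.997%
The lowest effective annual rate is Redwood Capital at 12.747%.

Redwood Capital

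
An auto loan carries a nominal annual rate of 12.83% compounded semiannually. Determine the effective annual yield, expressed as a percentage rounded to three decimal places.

13.242%

EAR = (1 + 0.1283/2)^2 − 1.
= 1.132415 − 1 = 13.242%.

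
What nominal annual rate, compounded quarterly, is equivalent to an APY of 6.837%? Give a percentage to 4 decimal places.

(1 + r/4)^4 − 1 = 0.06837, so 1 + r/4 = 1.06837^(1/4).
r/4 = 0.016671, so r = 0.066684 = 6.6684%.

6.6684%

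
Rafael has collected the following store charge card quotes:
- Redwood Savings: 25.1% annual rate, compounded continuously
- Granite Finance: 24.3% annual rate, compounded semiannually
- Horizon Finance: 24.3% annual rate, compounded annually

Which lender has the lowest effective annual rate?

Redwood Savings: e^0.251 − 1 = 28.531%
Granite Finance: (1 + 0.243/2)^2 − 1 = 25.776%
Horizon Finance: compounded annually, EAR = 24.300%
The lowest effective annual rate is Horizon Finance at 24.300%.

Horizon Finance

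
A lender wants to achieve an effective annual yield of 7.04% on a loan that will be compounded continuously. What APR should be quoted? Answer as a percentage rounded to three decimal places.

6.803%

Continuous: nominal r satisfies e^r − 1 = 0.0704.
r = ln(1 + 0.0704) = ln(1.0704) = 0.068032 = 6.803%.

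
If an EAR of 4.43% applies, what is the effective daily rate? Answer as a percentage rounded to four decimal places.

0.0119%

The per-day rate i satisfies (1 + i)^365 = 1 + 0.0443.
i = 1.0443^(1/365) − 1 = 0.0001188 = 0.0119%.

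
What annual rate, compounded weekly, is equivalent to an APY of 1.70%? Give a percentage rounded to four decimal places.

1.6860%

(1 + r/52)^52 − 1 = 0.0170, so 1 + r/52 = 1.0170^(1/52).
r/52 = 0.000324, so r = 0.016860 = 1.6860%.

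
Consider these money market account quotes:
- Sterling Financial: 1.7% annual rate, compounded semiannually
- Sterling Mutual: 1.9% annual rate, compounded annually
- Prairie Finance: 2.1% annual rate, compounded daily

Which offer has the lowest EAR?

Sterling Financial

Sterling Financial: (1 + 0.017/2)^2 − 1 = 1.707%
Sterling Mutual: compounded annually, EAR = 1.900%
Prairie Finance: (1 + 0.021/365)^365 − 1 = 2.122%
The lowest effective annual rate is Sterling Financial at 1.707%.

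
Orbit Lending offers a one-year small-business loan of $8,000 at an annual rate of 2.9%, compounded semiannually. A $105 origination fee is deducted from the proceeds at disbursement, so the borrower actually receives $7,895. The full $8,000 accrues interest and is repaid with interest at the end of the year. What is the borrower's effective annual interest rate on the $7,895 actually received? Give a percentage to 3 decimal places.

4.290%

Amount owed after one year: 8,000 × (1 + 0.029/2)^2 = 8,000 × 1.029210 = $8,233.68.
Effective rate on net proceeds: 8,233.68 / 7,895 − 1 = 0.042898 = 4.290%.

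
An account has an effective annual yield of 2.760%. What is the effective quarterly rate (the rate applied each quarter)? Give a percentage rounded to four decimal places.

0.6830%

The per-quarter rate i satisfies (1 + i)^4 = 1 + 0.02760.
i = 1.02760^(1/4) − 1 = 0.0068297 = 0.6830%.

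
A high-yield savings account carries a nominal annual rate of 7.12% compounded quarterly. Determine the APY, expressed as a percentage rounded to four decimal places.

7.3124%

EAR = (1 + 0.0712/4)^4 − 1.
= (1 + 0.017800)^4 − 1 = 1.073124 − 1 = 7.3124%.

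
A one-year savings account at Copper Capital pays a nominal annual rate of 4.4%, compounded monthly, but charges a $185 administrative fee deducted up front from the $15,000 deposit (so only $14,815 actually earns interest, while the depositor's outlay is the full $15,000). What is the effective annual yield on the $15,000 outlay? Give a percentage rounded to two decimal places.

Value after one year: 14,815 × (1 + 0.044/12)^12 = 14,815 × 1.044898 = $15,480.17.
Effective yield on the $15,000 outlay: 15,480.17 / 15,000 − 1 = 0.032011 = 3.20%.

3.20%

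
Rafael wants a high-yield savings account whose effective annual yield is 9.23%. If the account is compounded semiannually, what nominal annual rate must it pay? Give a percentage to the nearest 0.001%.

(1 + r/2)^2 − 1 = 0.0923, so 1 + r/2 = 1.0923^(1/2).
r/2 = 0.045132, so r = 0.090263 = 9.026%.

9.026%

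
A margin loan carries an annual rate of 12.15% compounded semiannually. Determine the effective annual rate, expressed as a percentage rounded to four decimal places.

EAR = (1 + 0.1215/2)^2 − 1.
= (1 + 0.060750)^2 − 1 = 1.125191 − 1 = 12.5191%.

12.5191%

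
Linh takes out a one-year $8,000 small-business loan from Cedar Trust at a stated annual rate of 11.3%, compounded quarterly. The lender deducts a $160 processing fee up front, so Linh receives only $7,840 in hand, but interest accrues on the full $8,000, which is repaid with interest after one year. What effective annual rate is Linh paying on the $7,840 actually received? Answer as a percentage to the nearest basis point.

14.07%

Amount owed after one year: 8,000 × (1 + 0.113/4)^4 = 8,000 × 1.117879 = $8,943.03.
Effective rate on net proceeds: 8,943.03 / 7,840 − 1 = 0.140693 = 14.07%.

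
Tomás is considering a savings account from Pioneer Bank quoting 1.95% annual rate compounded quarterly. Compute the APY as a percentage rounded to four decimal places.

1.9643%

EAR = (1 + 0.0195/4)^4 − 1.
= (1 + 0.004875)^4 − 1 = 1.019643 − 1 = 1.9643%.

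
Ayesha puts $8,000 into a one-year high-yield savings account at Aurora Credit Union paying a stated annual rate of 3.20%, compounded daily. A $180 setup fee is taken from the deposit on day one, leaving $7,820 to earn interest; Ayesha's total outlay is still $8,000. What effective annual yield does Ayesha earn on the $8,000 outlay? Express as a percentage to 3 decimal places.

0.928%

Value after one year: 7,820 × (1 + 0.0320/365)^365 = 7,820 × 1.032516 = $8,074.28.
Effective yield on the $8,000 outlay: 8,074.28 / 8,000 − 1 = 0.009284 = 0.928%.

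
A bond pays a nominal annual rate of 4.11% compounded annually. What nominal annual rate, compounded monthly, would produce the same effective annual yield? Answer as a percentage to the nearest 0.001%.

4.035%

Compounded annually, EAR = nominal = 0.041100.
Solve (1 + r/12)^12 = 1.041100: r/12 = 1.041100^(1/12) − 1 = 0.003362, so r = 0.040346 = 4.035%.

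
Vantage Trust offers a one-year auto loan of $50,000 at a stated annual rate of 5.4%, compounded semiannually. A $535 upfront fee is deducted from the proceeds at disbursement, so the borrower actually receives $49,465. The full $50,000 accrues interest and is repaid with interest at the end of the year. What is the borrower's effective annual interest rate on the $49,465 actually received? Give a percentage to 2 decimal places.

Amount owed after one year: 50,000 × (1 + 0.054/2)^2 = 50,000 × 1.054729 = $52,736.45.
Effective rate on net proceeds: 52,736.45 / 49,465 − 1 = 0.066137 = 6.61%.

6.61%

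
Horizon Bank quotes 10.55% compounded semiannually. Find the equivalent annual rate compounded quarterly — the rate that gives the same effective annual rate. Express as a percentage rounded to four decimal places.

10.4144%

EAR = (1 + 0.1055/2)^2 − 1 = 0.108283.
Solve (1 + r/4)^4 = 1.108283: r/4 = 1.108283^(1/4) − 1 = 0.026036, so r = 0.104144 = 10.4144%.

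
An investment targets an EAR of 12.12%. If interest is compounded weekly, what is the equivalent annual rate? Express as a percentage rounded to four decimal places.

(1 + r/52)^52 − 1 = 0.1212, so 1 + r/52 = 1.1212^(1/52).
r/52 = 0.002202, so r = 0.114525 = 11.4525%.

11.4525%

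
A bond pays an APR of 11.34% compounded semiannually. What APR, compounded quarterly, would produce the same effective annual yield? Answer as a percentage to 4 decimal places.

11.1837%

EAR = (1 + 0.1134/2)^2 − 1 = 0.116615.
Solve (1 + r/4)^4 = 1.116615: r/4 = 1.116615^(1/4) − 1 = 0.027959, so r = 0.111837 = 11.1837%.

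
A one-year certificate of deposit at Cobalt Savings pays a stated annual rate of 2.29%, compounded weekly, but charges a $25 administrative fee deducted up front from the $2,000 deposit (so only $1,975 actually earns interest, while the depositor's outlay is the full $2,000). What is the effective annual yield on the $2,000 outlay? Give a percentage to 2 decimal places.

Value after one year: 1,975 × (1 + 0.0229/52)^52 = 1,975 × 1.023159 = $2,020.74.
Effective yield on the $2,000 outlay: 2,020.74 / 2,000 − 1 = 0.010370 = 1.04%.

1.04%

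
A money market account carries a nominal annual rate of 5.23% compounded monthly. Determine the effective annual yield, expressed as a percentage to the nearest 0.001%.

5.357%

EAR = (1 + 0.0523/12)^12 − 1.
= (1 + 0.004358)^12 − 1 = 1.053572 − 1 = 5.357%.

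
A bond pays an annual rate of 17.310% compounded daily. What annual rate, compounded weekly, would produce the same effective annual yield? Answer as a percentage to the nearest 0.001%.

17.335%

EAR = (1 + 0.17310/365)^365 − 1 = 0.188936.
Solve (1 + r/52)^52 = 1.188936: r/52 = 1.188936^(1/52) − 1 = 0.003334, so r = 0.173347 = 17.335%.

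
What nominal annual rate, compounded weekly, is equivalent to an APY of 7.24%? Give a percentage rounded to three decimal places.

(1 + r/52)^52 − 1 = 0.0724, so 1 + r/52 = 1.0724^(1/52).
r/52 = 0.001345, so r = 0.069946 = 6.995%.

6.995%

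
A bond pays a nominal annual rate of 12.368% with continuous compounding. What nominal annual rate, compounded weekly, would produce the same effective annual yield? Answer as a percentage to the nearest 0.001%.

12.383%

EAR under continuous compounding: e^0.12368 − 1 = 0.131654.
Solve (1 + r/52)^52 = 1.131654: r/52 = 1.131654^(1/52) − 1 = 0.002381, so r = 0.123827 = 12.383%.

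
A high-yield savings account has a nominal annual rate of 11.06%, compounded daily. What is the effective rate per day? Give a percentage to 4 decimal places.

0.0303%

With a nominal annual rate compounded daily, the periodic rate is the nominal rate divided by 365.
i = 0.1106 / 365 = 0.0003030 = 0.0303%.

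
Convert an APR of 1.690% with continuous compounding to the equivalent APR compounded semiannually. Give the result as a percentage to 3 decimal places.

1.697%

EAR under continuous compounding: e^0.01690 − 1 = 0.017044.
Solve (1 + r/2)^2 = 1.017044: r/2 = 1.017044^(1/2) − 1 = 0.008486, so r = 0.016972 = 1.697%.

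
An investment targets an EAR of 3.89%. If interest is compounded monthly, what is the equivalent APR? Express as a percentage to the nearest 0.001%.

(1 + r/12)^12 − 1 = 0.0389, so 1 + r/12 = 1.0389^(1/12).
r/12 = 0.003185, so r = 0.038223 = 3.822%.

3.822%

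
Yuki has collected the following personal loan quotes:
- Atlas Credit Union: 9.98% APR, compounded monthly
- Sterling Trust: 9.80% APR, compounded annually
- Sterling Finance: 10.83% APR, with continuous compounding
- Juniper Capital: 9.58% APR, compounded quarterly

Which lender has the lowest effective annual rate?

Sterling Trust

Atlas Credit Union: (1 + 0.0998/12)^12 − 1 = 10.449%
Sterling Trust: compounded annually, EAR = 9.800%
Sterling Finance: e^0.1083 − 1 = 11.438%
Juniper Capital: (1 + 0.0958/4)^4 − 1 = 9.930%
The lowest effective annual rate is Sterling Trust at 9.800%.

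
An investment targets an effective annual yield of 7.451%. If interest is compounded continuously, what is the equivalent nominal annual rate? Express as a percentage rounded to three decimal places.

7.186%

Continuous: nominal r satisfies e^r − 1 = 0.07451.
r = ln(1 + 0.07451) = ln(1.07451) = 0.071865 = 7.186%.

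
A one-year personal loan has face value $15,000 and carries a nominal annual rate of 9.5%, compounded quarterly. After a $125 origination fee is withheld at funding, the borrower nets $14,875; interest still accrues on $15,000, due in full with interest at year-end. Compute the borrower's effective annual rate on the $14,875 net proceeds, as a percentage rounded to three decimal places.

Amount owed after one year: 15,000 × (1 + 0.095/4)^4 = 15,000 × 1.098438 = $16,476.57.
Effective rate on net proceeds: 16,476.57 / 14,875 − 1 = 0.107669 = 10.767%.

10.767%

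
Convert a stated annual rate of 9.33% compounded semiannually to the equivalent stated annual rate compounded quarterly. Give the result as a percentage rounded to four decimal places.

9.2237%

EAR = (1 + 0.0933/2)^2 − 1 = 0.095476.
Solve (1 + r/4)^4 = 1.095476: r/4 = 1.095476^(1/4) − 1 = 0.023059, so r = 0.092237 = 9.2237%.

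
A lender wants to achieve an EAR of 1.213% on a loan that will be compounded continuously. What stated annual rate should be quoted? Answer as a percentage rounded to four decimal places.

Continuous: nominal r satisfies e^r − 1 = 0.01213.
r = ln(1 + 0.01213) = ln(1.01213) = 0.012057 = 1.2057%.

1.2057%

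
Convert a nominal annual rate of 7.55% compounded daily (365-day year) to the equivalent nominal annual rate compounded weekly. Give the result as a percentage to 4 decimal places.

7.5547%

EAR = (1 + 0.0755/365)^365 − 1 = 0.078415.
Solve (1 + r/52)^52 = 1.078415: r/52 = 1.078415^(1/52) − 1 = 0.001453, so r = 0.075547 = 7.5547%.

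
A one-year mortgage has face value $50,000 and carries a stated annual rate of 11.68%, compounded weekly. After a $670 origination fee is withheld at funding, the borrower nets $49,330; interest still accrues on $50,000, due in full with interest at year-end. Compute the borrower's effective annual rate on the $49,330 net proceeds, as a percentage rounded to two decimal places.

13.90%

Amount owed after one year: 50,000 × (1 + 0.1168/52)^52 = 50,000 × 1.123747 = $56,187.37.
Effective rate on net proceeds: 56,187.37 / 49,330 − 1 = 0.139010 = 13.90%.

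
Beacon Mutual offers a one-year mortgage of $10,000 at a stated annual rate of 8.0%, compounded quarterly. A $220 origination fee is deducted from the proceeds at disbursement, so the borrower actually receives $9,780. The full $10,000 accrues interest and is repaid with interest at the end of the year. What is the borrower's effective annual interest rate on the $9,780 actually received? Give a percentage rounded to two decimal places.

10.68%

Amount owed after one year: 10,000 × (1 + 0.080/4)^4 = 10,000 × 1.082432 = $10,824.32.
Effective rate on net proceeds: 10,824.32 / 9,780 − 1 = 0.106781 = 10.68%.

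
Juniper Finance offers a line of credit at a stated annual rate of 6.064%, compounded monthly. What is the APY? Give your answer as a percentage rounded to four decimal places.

6.2354%

EAR = (1 + 0.06064/12)^12 − 1.
= 1.062354 − 1 = 6.2354%.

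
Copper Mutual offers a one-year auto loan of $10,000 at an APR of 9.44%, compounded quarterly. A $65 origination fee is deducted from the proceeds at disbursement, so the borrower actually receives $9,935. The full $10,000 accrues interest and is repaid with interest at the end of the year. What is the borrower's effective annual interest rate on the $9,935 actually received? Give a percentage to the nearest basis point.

Amount owed after one year: 10,000 × (1 + 0.0944/4)^4 = 10,000 × 1.097795 = $10,977.95.
Effective rate on net proceeds: 10,977.95 / 9,935 − 1 = 0.104977 = 10.50%.

10.50%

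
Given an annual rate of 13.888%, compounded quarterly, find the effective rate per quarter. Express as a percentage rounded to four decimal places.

3.4720%

With a nominal annual rate compounded quarterly, the periodic rate is the nominal rate divided by 4.
i = 0.13888 / 4 = 0.0347200 = 3.4720%.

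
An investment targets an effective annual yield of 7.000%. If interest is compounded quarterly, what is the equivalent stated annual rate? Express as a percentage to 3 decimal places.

6.823%

(1 + r/4)^4 − 1 = 0.07000, so 1 + r/4 = 1.07000^(1/4).
r/4 = 0.017059, so r = 0.068234 = 6.823%.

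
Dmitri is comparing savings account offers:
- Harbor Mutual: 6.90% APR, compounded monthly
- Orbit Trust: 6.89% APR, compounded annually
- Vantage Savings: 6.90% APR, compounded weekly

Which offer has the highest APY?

Harbor Mutual: (1 + 0.0690/12)^12 − 1 = 7.122%
Orbit Trust: compounded annually, EAR = 6.890%
Vantage Savings: (1 + 0.0690/52)^52 − 1 = 7.139%
The highest effective annual rate is Vantage Savings at 7.139%.

Vantage Savings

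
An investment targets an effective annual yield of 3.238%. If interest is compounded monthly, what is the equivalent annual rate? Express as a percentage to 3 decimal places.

(1 + r/12)^12 − 1 = 0.03238, so 1 + r/12 = 1.03238^(1/12).
r/12 = 0.002659, so r = 0.031909 = 3.191%.

3.191%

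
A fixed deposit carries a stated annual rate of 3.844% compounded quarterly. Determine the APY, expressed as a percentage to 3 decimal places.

EAR = (1 + 0.03844/4)^4 − 1.
= (1 + 0.009610)^4 − 1 = 1.038998 − 1 = 3.900%.

3.900%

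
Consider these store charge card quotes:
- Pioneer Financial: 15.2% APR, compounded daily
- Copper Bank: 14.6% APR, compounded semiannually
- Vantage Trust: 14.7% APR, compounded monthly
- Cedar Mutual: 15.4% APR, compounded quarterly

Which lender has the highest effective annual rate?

Pioneer Financial: (1 + 0.152/365)^365 − 1 = 16.412%
Copper Bank: (1 + 0.146/2)^2 − 1 = 15.133%
Vantage Trust: (1 + 0.147/12)^12 − 1 = 15.732%
Cedar Mutual: (1 + 0.154/4)^4 − 1 = 16.312%
The highest effective annual rate is Pioneer Financial at 16.412%.

Pioneer Financial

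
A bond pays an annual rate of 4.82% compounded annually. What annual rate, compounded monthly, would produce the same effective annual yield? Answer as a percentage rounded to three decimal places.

4.717%

Compounded annually, EAR = nominal = 0.048200.
Solve (1 + r/12)^12 = 1.048200: r/12 = 1.048200^(1/12) − 1 = 0.003931, so r = 0.047167 = 4.717%.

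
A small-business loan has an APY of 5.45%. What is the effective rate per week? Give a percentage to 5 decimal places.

0.10210%

The per-week rate i satisfies (1 + i)^52 = 1 + 0.0545.
i = 1.0545^(1/52) − 1 = 0.0010210 = 0.10210%.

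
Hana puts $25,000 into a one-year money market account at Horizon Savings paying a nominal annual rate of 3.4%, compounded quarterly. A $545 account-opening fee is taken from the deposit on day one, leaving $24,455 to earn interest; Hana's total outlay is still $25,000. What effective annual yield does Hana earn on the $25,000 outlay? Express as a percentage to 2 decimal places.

Value after one year: 24,455 × (1 + 0.034/4)^4 = 24,455 × 1.034436 = $25,297.13.
Effective yield on the $25,000 outlay: 25,297.13 / 25,000 − 1 = 0.011885 = 1.19%.

1.19%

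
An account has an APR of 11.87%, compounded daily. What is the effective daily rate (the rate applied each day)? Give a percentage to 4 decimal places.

With a nominal annual rate compounded daily, the periodic rate is the nominal rate divided by 365.
i = 0.1187 / 365 = 0.0003252 = 0.0325%.

0.0325%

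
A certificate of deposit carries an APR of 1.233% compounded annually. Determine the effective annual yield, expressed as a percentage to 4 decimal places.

1.2330%

Annual compounding means the effective rate equals the nominal rate: 1.2330%.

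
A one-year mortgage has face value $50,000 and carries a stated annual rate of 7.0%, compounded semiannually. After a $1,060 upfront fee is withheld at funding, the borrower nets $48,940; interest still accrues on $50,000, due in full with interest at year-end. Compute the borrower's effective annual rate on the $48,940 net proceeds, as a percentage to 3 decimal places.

Amount owed after one year: 50,000 × (1 + 0.070/2)^2 = 50,000 × 1.071225 = $53,561.25.
Effective rate on net proceeds: 53,561.25 / 48,940 − 1 = 0.094427 = 9.443%.

9.443%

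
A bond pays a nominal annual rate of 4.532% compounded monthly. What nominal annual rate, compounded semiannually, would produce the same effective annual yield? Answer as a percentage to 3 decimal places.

4.575%

EAR = (1 + 0.04532/12)^12 − 1 = 0.046273.
Solve (1 + r/2)^2 = 1.046273: r/2 = 1.046273^(1/2) − 1 = 0.022875, so r = 0.045750 = 4.575%.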